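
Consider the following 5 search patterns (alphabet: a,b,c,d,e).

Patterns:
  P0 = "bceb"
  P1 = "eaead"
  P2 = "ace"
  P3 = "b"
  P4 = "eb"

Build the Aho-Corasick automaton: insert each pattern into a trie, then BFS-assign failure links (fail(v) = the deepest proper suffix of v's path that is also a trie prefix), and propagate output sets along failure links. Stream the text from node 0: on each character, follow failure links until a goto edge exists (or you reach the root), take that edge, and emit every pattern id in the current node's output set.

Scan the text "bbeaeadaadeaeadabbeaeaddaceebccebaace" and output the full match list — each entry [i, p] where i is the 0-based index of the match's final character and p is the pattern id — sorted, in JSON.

Build:
Trie (insert patterns):
  n0 'ε': a→10 b→1 e→5
  n1 'b': c→2  [P3 ends]
  n2 'bc': e→3
  n3 'bce': b→4
  n4 'bceb': ·  [P0 ends]
  n5 'e': a→6 b→13
  n6 'ea': e→7
  n7 'eae': a→8
  n8 'eaea': d→9
  n9 'eaead': ·  [P1 ends]
  n10 'a': c→11
  n11 'ac': e→12
  n12 'ace': ·  [P2 ends]
  n13 'eb': ·  [P4 ends]

BFS fail/out derivation:
  n1('b'): parent n0 fail=0; on 'b' 0 → fail=0;  out {3}∪∅={3}
  n5('e'): parent n0 fail=0; on 'e' 0 → fail=0;  out ∅∪∅=∅
  n10('a'): parent n0 fail=0; on 'a' 0 → fail=0;  out ∅∪∅=∅
  n2('bc'): parent n1 fail=0; on 'c' 0 → fail=0;  out ∅∪∅=∅
  n6('ea'): parent n5 fail=0; on 'a' 0 → fail=10;  out ∅∪∅=∅
  n11('ac'): parent n10 fail=0; on 'c' 0 → fail=0;  out ∅∪∅=∅
  n13('eb'): parent n5 fail=0; on 'b' 0 → fail=1;  out {4}∪{3}={3,4}
  n3('bce'): parent n2 fail=0; on 'e' 0 → fail=5;  out ∅∪∅=∅
  n7('eae'): parent n6 fail=10; on 'e' 10→0 → fail=5;  out ∅∪∅=∅
  n12('ace'): parent n11 fail=0; on 'e' 0 → fail=5;  out {2}∪∅={2}
  n4('bceb'): parent n3 fail=5; on 'b' 5 → fail=13;  out {0}∪{3,4}={0,3,4}
  n8('eaea'): parent n7 fail=5; on 'a' 5 → fail=6;  out ∅∪∅=∅
  n9('eaead'): parent n8 fail=6; on 'd' 6→10→0 → fail=0;  out {1}∪∅={1}

Scan:
[0] read 'b'  n0⇒n1  ** P3@[0:0]
[1] read 'b'  n1⇒n1 (via fail)  ** P3@[1:1]
[2] read 'e'  n1⇒n5 (via fail)
[3] read 'a'  n5⇒n6
[4] read 'e'  n6⇒n7
[5] read 'a'  n7⇒n8
[6] read 'd'  n8⇒n9  ** P1@[2:6]
[7] read 'a'  n9⇒n10 (via fail)
[8] read 'a'  n10⇒n10 (via fail)
[9] read 'd'  n10⇒n0 (via fail)
[10] read 'e'  n0⇒n5
[11] read 'a'  n5⇒n6
[12] read 'e'  n6⇒n7
[13] read 'a'  n7⇒n8
[14] read 'd'  n8⇒n9  ** P1@[10:14]
[15] read 'a'  n9⇒n10 (via fail)
[16] read 'b'  n10⇒n1 (via fail)  ** P3@[16:16]
[17] read 'b'  n1⇒n1 (via fail)  ** P3@[17:17]
[18] read 'e'  n1⇒n5 (via fail)
[19] read 'a'  n5⇒n6
[20] read 'e'  n6⇒n7
[21] read 'a'  n7⇒n8
[22] read 'd'  n8⇒n9  ** P1@[18:22]
[23] read 'd'  n9⇒n0 (via fail)
[24] read 'a'  n0⇒n10
[25] read 'c'  n10⇒n11
[26] read 'e'  n11⇒n12  ** P2@[24:26]
[27] read 'e'  n12⇒n5 (via fail)
[28] read 'b'  n5⇒n13  ** P3@[28:28],P4@[27:28]
[29] read 'c'  n13⇒n2 (via fail)
[30] read 'c'  n2⇒n0 (via fail)
[31] read 'e'  n0⇒n5
[32] read 'b'  n5⇒n13  ** P3@[32:32],P4@[31:32]
[33] read 'a'  n13⇒n10 (via fail)
[34] read 'a'  n10⇒n10 (via fail)
[35] read 'c'  n10⇒n11
[36] read 'e'  n11⇒n12  ** P2@[34:36]

Matches: [[0,3],[1,3],[6,1],[14,1],[16,3],[17,3],[22,1],[26,2],[28,3],[28,4],[32,3],[32,4],[36,2]]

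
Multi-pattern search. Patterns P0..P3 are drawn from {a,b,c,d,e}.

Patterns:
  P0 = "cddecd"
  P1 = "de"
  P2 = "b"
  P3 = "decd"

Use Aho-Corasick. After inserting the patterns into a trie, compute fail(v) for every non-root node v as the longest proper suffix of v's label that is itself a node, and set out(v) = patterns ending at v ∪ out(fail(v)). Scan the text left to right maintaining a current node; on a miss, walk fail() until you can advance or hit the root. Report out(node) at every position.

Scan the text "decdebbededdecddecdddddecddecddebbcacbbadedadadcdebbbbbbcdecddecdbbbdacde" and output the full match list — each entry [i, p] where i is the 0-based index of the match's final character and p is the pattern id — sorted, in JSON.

Build automaton:
Trie nodes:
  n0 'ε': b→9 c→1 d→7
  n1 'c': d→2
  n2 'cd': d→3
  n3 'cdd': e→4
  n4 'cdde': c→5
  n5 'cddec': d→6
  n6 'cddecd': ·  ←P0
  n7 'd': e→8
  n8 'de': c→10  ←P1
  n9 'b': ·  ←P2
  n10 'dec': d→11
  n11 'decd': ·  ←P3

Failure links (BFS by depth):
  n1('c'): parent n0 fail=0; on 'c' 0 → fail=0;  out ∅∪∅=∅
  n7('d'): parent n0 fail=0; on 'd' 0 → fail=0;  out ∅∪∅=∅
  n9('b'): parent n0 fail=0; on 'b' 0 → fail=0;  out {2}∪∅={2}
  n2('cd'): parent n1 fail=0; on 'd' 0 → fail=7;  out ∅∪∅=∅
  n8('de'): parent n7 fail=0; on 'e' 0 → fail=0;  out {1}∪∅={1}
  n3('cdd'): parent n2 fail=7; on 'd' 7→0 → fail=7;  out ∅∪∅=∅
  n10('dec'): parent n8 fail=0; on 'c' 0 → fail=1;  out ∅∪∅=∅
  n4('cdde'): parent n3 fail=7; on 'e' 7 → fail=8;  out ∅∪{1}={1}
  n11('decd'): parent n10 fail=1; on 'd' 1 → fail=2;  out {3}∪∅={3}
  n5('cddec'): parent n4 fail=8; on 'c' 8 → fail=10;  out ∅∪∅=∅
  n6('cddecd'): parent n5 fail=10; on 'd' 10 → fail=11;  out {0}∪{3}={0,3}

Text stream:
pos 0 'd': at 7
pos 1 'e': at 8  ** P1@[0:1]
pos 2 'c': at 10
pos 3 'd': at 11  ** P3@[0:3]
pos 4 'e': at 8 (via fail)  ** P1@[3:4]
pos 5 'b': at 9 (via fail)  ** P2@[5:5]
pos 6 'b': at 9 (via fail)  ** P2@[6:6]
pos 7 'e': at 0 (via fail)
pos 8 'd': at 7
pos 9 'e': at 8  ** P1@[8:9]
pos 10 'd': at 7 (via fail)
pos 11 'd': at 7 (via fail)
pos 12 'e': at 8  ** P1@[11:12]
pos 13 'c': at 10
pos 14 'd': at 11  ** P3@[11:14]
pos 15 'd': at 3 (via fail)
pos 16 'e': at 4  ** P1@[15:16]
pos 17 'c': at 5
pos 18 'd': at 6  ** P0@[13:18],P3@[15:18]
pos 19 'd': at 3 (via fail)
pos 20 'd': at 7 (via fail)
pos 21 'd': at 7 (via fail)
pos 22 'd': at 7 (via fail)
pos 23 'e': at 8  ** P1@[22:23]
pos 24 'c': at 10
pos 25 'd': at 11  ** P3@[22:25]
pos 26 'd': at 3 (via fail)
pos 27 'e': at 4  ** P1@[26:27]
pos 28 'c': at 5
pos 29 'd': at 6  ** P0@[24:29],P3@[26:29]
pos 30 'd': at 3 (via fail)
pos 31 'e': at 4  ** P1@[30:31]
pos 32 'b': at 9 (via fail)  ** P2@[32:32]
pos 33 'b': at 9 (via fail)  ** P2@[33:33]
pos 34 'c': at 1 (via fail)
pos 35 'a': at 0 (via fail)
pos 36 'c': at 1
pos 37 'b': at 9 (via fail)  ** P2@[37:37]
pos 38 'b': at 9 (via fail)  ** P2@[38:38]
pos 39 'a': at 0 (via fail)
pos 40 'd': at 7
pos 41 'e': at 8  ** P1@[40:41]
pos 42 'd': at 7 (via fail)
pos 43 'a': at 0 (via fail)
pos 44 'd': at 7
pos 45 'a': at 0 (via fail)
pos 46 'd': at 7
pos 47 'c': at 1 (via fail)
pos 48 'd': at 2
pos 49 'e': at 8 (via fail)  ** P1@[48:49]
pos 50 'b': at 9 (via fail)  ** P2@[50:50]
pos 51 'b': at 9 (via fail)  ** P2@[51:51]
pos 52 'b': at 9 (via fail)  ** P2@[52:52]
pos 53 'b': at 9 (via fail)  ** P2@[53:53]
pos 54 'b': at 9 (via fail)  ** P2@[54:54]
pos 55 'b': at 9 (via fail)  ** P2@[55:55]
pos 56 'c': at 1 (via fail)
pos 57 'd': at 2
pos 58 'e': at 8 (via fail)  ** P1@[57:58]
pos 59 'c': at 10
pos 60 'd': at 11  ** P3@[57:60]
pos 61 'd': at 3 (via fail)
pos 62 'e': at 4  ** P1@[61:62]
pos 63 'c': at 5
pos 64 'd': at 6  ** P0@[59:64],P3@[61:64]
pos 65 'b': at 9 (via fail)  ** P2@[65:65]
pos 66 'b': at 9 (via fail)  ** P2@[66:66]
pos 67 'b': at 9 (via fail)  ** P2@[67:67]
pos 68 'd': at 7 (via fail)
pos 69 'a': at 0 (via fail)
pos 70 'c': at 1
pos 71 'd': at 2
pos 72 'e': at 8 (via fail)  ** P1@[71:72]

All matches (sorted): [[1,1],[3,3],[4,1],[5,2],[6,2],[9,1],[12,1],[14,3],[16,1],[18,0],[18,3],[23,1],[25,3],[27,1],[29,0],[29,3],[31,1],[32,2],[33,2],[37,2],[38,2],[41,1],[49,1],[50,2],[51,2],[52,2],[53,2],[54,2],[55,2],[58,1],[60,3],[62,1],[64,0],[64,3],[65,2],[66,2],[67,2],[72,1]]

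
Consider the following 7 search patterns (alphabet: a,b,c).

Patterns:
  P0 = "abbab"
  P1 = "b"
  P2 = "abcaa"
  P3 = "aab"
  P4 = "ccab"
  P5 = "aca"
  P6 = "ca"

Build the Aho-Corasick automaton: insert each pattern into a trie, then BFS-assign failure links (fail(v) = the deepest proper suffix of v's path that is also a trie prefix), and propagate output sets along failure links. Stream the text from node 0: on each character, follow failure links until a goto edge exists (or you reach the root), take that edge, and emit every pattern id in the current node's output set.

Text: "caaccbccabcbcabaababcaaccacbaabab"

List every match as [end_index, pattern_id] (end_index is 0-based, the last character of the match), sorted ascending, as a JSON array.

Build:
Trie nodes:
  0='ε' goto a→1 b→6 c→12
  1='a' goto a→10 b→2 c→16
  2='ab' goto b→3 c→7
  3='abb' goto a→4
  4='abba' goto b→5
  5='abbab' goto ·  ←P0
  6='b' goto ·  ←P1
  7='abc' goto a→8
  8='abca' goto a→9
  9='abcaa' goto ·  ←P2
  10='aa' goto b→11
  11='aab' goto ·  ←P3
  12='c' goto a→18 c→13
  13='cc' goto a→14
  14='cca' goto b→15
  15='ccab' goto ·  ←P4
  16='ac' goto a→17
  17='aca' goto ·  ←P5
  18='ca' goto ·  ←P6

Failure links (BFS by depth):
  n1('a'): parent n0 fail=0; on 'a' 0 → fail=0;  out ∅∪∅=∅
  n6('b'): parent n0 fail=0; on 'b' 0 → fail=0;  out {1}∪∅={1}
  n12('c'): parent n0 fail=0; on 'c' 0 → fail=0;  out ∅∪∅=∅
  n2('ab'): parent n1 fail=0; on 'b' 0 → fail=6;  out ∅∪{1}={1}
  n10('aa'): parent n1 fail=0; on 'a' 0 → fail=1;  out ∅∪∅=∅
  n13('cc'): parent n12 fail=0; on 'c' 0 → fail=12;  out ∅∪∅=∅
  n16('ac'): parent n1 fail=0; on 'c' 0 → fail=12;  out ∅∪∅=∅
  n18('ca'): parent n12 fail=0; on 'a' 0 → fail=1;  out {6}∪∅={6}
  n3('abb'): parent n2 fail=6; on 'b' 6→0 → fail=6;  out ∅∪{1}={1}
  n7('abc'): parent n2 fail=6; on 'c' 6→0 → fail=12;  out ∅∪∅=∅
  n11('aab'): parent n10 fail=1; on 'b' 1 → fail=2;  out {3}∪{1}={1,3}
  n14('cca'): parent n13 fail=12; on 'a' 12 → fail=18;  out ∅∪{6}={6}
  n17('aca'): parent n16 fail=12; on 'a' 12 → fail=18;  out {5}∪{6}={5,6}
  n4('abba'): parent n3 fail=6; on 'a' 6→0 → fail=1;  out ∅∪∅=∅
  n8('abca'): parent n7 fail=12; on 'a' 12 → fail=18;  out ∅∪{6}={6}
  n15('ccab'): parent n14 fail=18; on 'b' 18→1 → fail=2;  out {4}∪{1}={1,4}
  n5('abbab'): parent n4 fail=1; on 'b' 1 → fail=2;  out {0}∪{1}={0,1}
  n9('abcaa'): parent n8 fail=18; on 'a' 18→1 → fail=10;  out {2}∪∅={2}

Scan:
[0] read 'c'  n0⇒n12
[1] read 'a'  n12⇒n18  → match P6@[0:1]
[2] read 'a'  n18⇒n10 (via fail)
[3] read 'c'  n10⇒n16 (via fail)
[4] read 'c'  n16⇒n13 (via fail)
[5] read 'b'  n13⇒n6 (via fail)  → match P1@[5:5]
[6] read 'c'  n6⇒n12 (via fail)
[7] read 'c'  n12⇒n13
[8] read 'a'  n13⇒n14  → match P6@[7:8]
[9] read 'b'  n14⇒n15  → match P1@[9:9],P4@[6:9]
[10] read 'c'  n15⇒n7 (via fail)
[11] read 'b'  n7⇒n6 (via fail)  → match P1@[11:11]
[12] read 'c'  n6⇒n12 (via fail)
[13] read 'a'  n12⇒n18  → match P6@[12:13]
[14] read 'b'  n18⇒n2 (via fail)  → match P1@[14:14]
[15] read 'a'  n2⇒n1 (via fail)
[16] read 'a'  n1⇒n10
[17] read 'b'  n10⇒n11  → match P1@[17:17],P3@[15:17]
[18] read 'a'  n11⇒n1 (via fail)
[19] read 'b'  n1⇒n2  → match P1@[19:19]
[20] read 'c'  n2⇒n7
[21] read 'a'  n7⇒n8  → match P6@[20:21]
[22] read 'a'  n8⇒n9  → match P2@[18:22]
[23] read 'c'  n9⇒n16 (via fail)
[24] read 'c'  n16⇒n13 (via fail)
[25] read 'a'  n13⇒n14  → match P6@[24:25]
[26] read 'c'  n14⇒n16 (via fail)
[27] read 'b'  n16⇒n6 (via fail)  → match P1@[27:27]
[28] read 'a'  n6⇒n1 (via fail)
[29] read 'a'  n1⇒n10
[30] read 'b'  n10⇒n11  → match P1@[30:30],P3@[28:30]
[31] read 'a'  n11⇒n1 (via fail)
[32] read 'b'  n1⇒n2  → match P1@[32:32]

Matches: [[1,6],[5,1],[8,6],[9,1],[9,4],[11,1],[13,6],[14,1],[17,1],[17,3],[19,1],[21,6],[22,2],[25,6],[27,1],[30,1],[30,3],[32,1]]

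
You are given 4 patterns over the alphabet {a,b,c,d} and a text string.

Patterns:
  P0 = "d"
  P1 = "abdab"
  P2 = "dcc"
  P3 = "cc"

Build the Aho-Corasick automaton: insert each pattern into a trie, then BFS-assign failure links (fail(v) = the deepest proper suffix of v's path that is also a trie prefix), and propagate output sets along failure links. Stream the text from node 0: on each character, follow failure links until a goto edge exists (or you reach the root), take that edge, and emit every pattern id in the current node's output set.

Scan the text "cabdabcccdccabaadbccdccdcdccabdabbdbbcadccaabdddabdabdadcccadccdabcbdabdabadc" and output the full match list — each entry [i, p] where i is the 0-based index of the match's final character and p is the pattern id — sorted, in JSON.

Build automaton:
Trie nodes:
  n0 'ε': a→2 c→9 d→1
  n1 'd': c→7  [P0 ends]
  n2 'a': b→3
  n3 'ab': d→4
  n4 'abd': a→5
  n5 'abda': b→6
  n6 'abdab': ·  [P1 ends]
  n7 'dc': c→8
  n8 'dcc': ·  [P2 ends]
  n9 'c': c→10
  n10 'cc': ·  [P3 ends]

BFS fail/out derivation:
  fail(1) 'd': from fail(0)=0 chase 'd': 0 ⇒ 0;  out={0}∪out(0)={0}
  fail(2) 'a': from fail(0)=0 chase 'a': 0 ⇒ 0;  out=∅∪out(0)=∅
  fail(9) 'c': from fail(0)=0 chase 'c': 0 ⇒ 0;  out=∅∪out(0)=∅
  fail(3) 'ab': from fail(2)=0 chase 'b': 0 ⇒ 0;  out=∅∪out(0)=∅
  fail(7) 'dc': from fail(1)=0 chase 'c': 0 ⇒ 9;  out=∅∪out(9)=∅
  fail(10) 'cc': from fail(9)=0 chase 'c': 0 ⇒ 9;  out={3}∪out(9)={3}
  fail(4) 'abd': from fail(3)=0 chase 'd': 0 ⇒ 1;  out=∅∪out(1)={0}
  fail(8) 'dcc': from fail(7)=9 chase 'c': 9 ⇒ 10;  out={2}∪out(10)={2,3}
  fail(5) 'abda': from fail(4)=1 chase 'a': 1→0 ⇒ 2;  out=∅∪out(2)=∅
  fail(6) 'abdab': from fail(5)=2 chase 'b': 2 ⇒ 3;  out={1}∪out(3)={1}

Run:
[0] read 'c'  n0⇒n9
[1] read 'a'  n9⇒n2 (via fail)
[2] read 'b'  n2⇒n3
[3] read 'd'  n3⇒n4  → match P0@[3:3]
[4] read 'a'  n4⇒n5
[5] read 'b'  n5⇒n6  → match P1@[1:5]
[6] read 'c'  n6⇒n9 (via fail)
[7] read 'c'  n9⇒n10  → match P3@[6:7]
[8] read 'c'  n10⇒n10 (via fail)  → match P3@[7:8]
[9] read 'd'  n10⇒n1 (via fail)  → match P0@[9:9]
[10] read 'c'  n1⇒n7
[11] read 'c'  n7⇒n8  → match P2@[9:11],P3@[10:11]
[12] read 'a'  n8⇒n2 (via fail)
[13] read 'b'  n2⇒n3
[14] read 'a'  n3⇒n2 (via fail)
[15] read 'a'  n2⇒n2 (via fail)
[16] read 'd'  n2⇒n1 (via fail)  → match P0@[16:16]
[17] read 'b'  n1⇒n0 (via fail)
[18] read 'c'  n0⇒n9
[19] read 'c'  n9⇒n10  → match P3@[18:19]
[20] read 'd'  n10⇒n1 (via fail)  → match P0@[20:20]
[21] read 'c'  n1⇒n7
[22] read 'c'  n7⇒n8  → match P2@[20:22],P3@[21:22]
[23] read 'd'  n8⇒n1 (via fail)  → match P0@[23:23]
[24] read 'c'  n1⇒n7
[25] read 'd'  n7⇒n1 (via fail)  → match P0@[25:25]
[26] read 'c'  n1⇒n7
[27] read 'c'  n7⇒n8  → match P2@[25:27],P3@[26:27]
[28] read 'a'  n8⇒n2 (via fail)
[29] read 'b'  n2⇒n3
[30] read 'd'  n3⇒n4  → match P0@[30:30]
[31] read 'a'  n4⇒n5
[32] read 'b'  n5⇒n6  → match P1@[28:32]
[33] read 'b'  n6⇒n0 (via fail)
[34] read 'd'  n0⇒n1  → match P0@[34:34]
[35] read 'b'  n1⇒n0 (via fail)
[36] read 'b'  n0⇒n0
[37] read 'c'  n0⇒n9
[38] read 'a'  n9⇒n2 (via fail)
[39] read 'd'  n2⇒n1 (via fail)  → match P0@[39:39]
[40] read 'c'  n1⇒n7
[41] read 'c'  n7⇒n8  → match P2@[39:41],P3@[40:41]
[42] read 'a'  n8⇒n2 (via fail)
[43] read 'a'  n2⇒n2 (via fail)
[44] read 'b'  n2⇒n3
[45] read 'd'  n3⇒n4  → match P0@[45:45]
[46] read 'd'  n4⇒n1 (via fail)  → match P0@[46:46]
[47] read 'd'  n1⇒n1 (via fail)  → match P0@[47:47]
[48] read 'a'  n1⇒n2 (via fail)
[49] read 'b'  n2⇒n3
[50] read 'd'  n3⇒n4  → match P0@[50:50]
[51] read 'a'  n4⇒n5
[52] read 'b'  n5⇒n6  → match P1@[48:52]
[53] read 'd'  n6⇒n4 (via fail)  → match P0@[53:53]
[54] read 'a'  n4⇒n5
[55] read 'd'  n5⇒n1 (via fail)  → match P0@[55:55]
[56] read 'c'  n1⇒n7
[57] read 'c'  n7⇒n8  → match P2@[55:57],P3@[56:57]
[58] read 'c'  n8⇒n10 (via fail)  → match P3@[57:58]
[59] read 'a'  n10⇒n2 (via fail)
[60] read 'd'  n2⇒n1 (via fail)  → match P0@[60:60]
[61] read 'c'  n1⇒n7
[62] read 'c'  n7⇒n8  → match P2@[60:62],P3@[61:62]
[63] read 'd'  n8⇒n1 (via fail)  → match P0@[63:63]
[64] read 'a'  n1⇒n2 (via fail)
[65] read 'b'  n2⇒n3
[66] read 'c'  n3⇒n9 (via fail)
[67] read 'b'  n9⇒n0 (via fail)
[68] read 'd'  n0⇒n1  → match P0@[68:68]
[69] read 'a'  n1⇒n2 (via fail)
[70] read 'b'  n2⇒n3
[71] read 'd'  n3⇒n4  → match P0@[71:71]
[72] read 'a'  n4⇒n5
[73] read 'b'  n5⇒n6  → match P1@[69:73]
[74] read 'a'  n6⇒n2 (via fail)
[75] read 'd'  n2⇒n1 (via fail)  → match P0@[75:75]
[76] read 'c'  n1⇒n7

All matches (sorted): [[3,0],[5,1],[7,3],[8,3],[9,0],[11,2],[11,3],[16,0],[19,3],[20,0],[22,2],[22,3],[23,0],[25,0],[27,2],[27,3],[30,0],[32,1],[34,0],[39,0],[41,2],[41,3],[45,0],[46,0],[47,0],[50,0],[52,1],[53,0],[55,0],[57,2],[57,3],[58,3],[60,0],[62,2],[62,3],[63,0],[68,0],[71,0],[73,1],[75,0]]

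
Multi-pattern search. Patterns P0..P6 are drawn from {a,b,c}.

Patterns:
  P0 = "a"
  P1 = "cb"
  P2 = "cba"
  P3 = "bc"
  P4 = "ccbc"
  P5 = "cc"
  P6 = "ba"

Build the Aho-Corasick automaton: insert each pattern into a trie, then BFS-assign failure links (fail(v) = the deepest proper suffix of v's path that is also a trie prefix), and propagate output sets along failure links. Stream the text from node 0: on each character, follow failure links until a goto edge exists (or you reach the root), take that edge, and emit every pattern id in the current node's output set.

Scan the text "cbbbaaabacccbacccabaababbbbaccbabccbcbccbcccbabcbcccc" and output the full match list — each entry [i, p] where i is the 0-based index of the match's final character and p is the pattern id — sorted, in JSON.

Build:
Trie (insert patterns):
  0='ε' goto a→1 b→5 c→2
  1='a' goto ·  [P0 ends]
  2='c' goto b→3 c→7
  3='cb' goto a→4  [P1 ends]
  4='cba' goto ·  [P2 ends]
  5='b' goto a→10 c→6
  6='bc' goto ·  [P3 ends]
  7='cc' goto b→8  [P5 ends]
  8='ccb' goto c→9
  9='ccbc' goto ·  [P4 ends]
  10='ba' goto ·  [P6 ends]

BFS fail/out derivation:
  n1('a'): parent n0 fail=0; on 'a' 0 → fail=0;  out {0}∪∅={0}
  n2('c'): parent n0 fail=0; on 'c' 0 → fail=0;  out ∅∪∅=∅
  n5('b'): parent n0 fail=0; on 'b' 0 → fail=0;  out ∅∪∅=∅
  n3('cb'): parent n2 fail=0; on 'b' 0 → fail=5;  out {1}∪∅={1}
  n6('bc'): parent n5 fail=0; on 'c' 0 → fail=2;  out {3}∪∅={3}
  n7('cc'): parent n2 fail=0; on 'c' 0 → fail=2;  out {5}∪∅={5}
  n10('ba'): parent n5 fail=0; on 'a' 0 → fail=1;  out {6}∪{0}={0,6}
  n4('cba'): parent n3 fail=5; on 'a' 5 → fail=10;  out {2}∪{0,6}={0,2,6}
  n8('ccb'): parent n7 fail=2; on 'b' 2 → fail=3;  out ∅∪{1}={1}
  n9('ccbc'): parent n8 fail=3; on 'c' 3→5 → fail=6;  out {4}∪{3}={3,4}

Run:
[0] read 'c'  n0⇒n2
[1] read 'b'  n2⇒n3  → match P1@[0:1]
[2] read 'b'  n3⇒n5 (via fail)
[3] read 'b'  n5⇒n5 (via fail)
[4] read 'a'  n5⇒n10  → match P0@[4:4],P6@[3:4]
[5] read 'a'  n10⇒n1 (via fail)  → match P0@[5:5]
[6] read 'a'  n1⇒n1 (via fail)  → match P0@[6:6]
[7] read 'b'  n1⇒n5 (via fail)
[8] read 'a'  n5⇒n10  → match P0@[8:8],P6@[7:8]
[9] read 'c'  n10⇒n2 (via fail)
[10] read 'c'  n2⇒n7  → match P5@[9:10]
[11] read 'c'  n7⇒n7 (via fail)  → match P5@[10:11]
[12] read 'b'  n7⇒n8  → match P1@[11:12]
[13] read 'a'  n8⇒n4 (via fail)  → match P0@[13:13],P2@[11:13],P6@[12:13]
[14] read 'c'  n4⇒n2 (via fail)
[15] read 'c'  n2⇒n7  → match P5@[14:15]
[16] read 'c'  n7⇒n7 (via fail)  → match P5@[15:16]
[17] read 'a'  n7⇒n1 (via fail)  → match P0@[17:17]
[18] read 'b'  n1⇒n5 (via fail)
[19] read 'a'  n5⇒n10  → match P0@[19:19],P6@[18:19]
[20] read 'a'  n10⇒n1 (via fail)  → match P0@[20:20]
[21] read 'b'  n1⇒n5 (via fail)
[22] read 'a'  n5⇒n10  → match P0@[22:22],P6@[21:22]
[23] read 'b'  n10⇒n5 (via fail)
[24] read 'b'  n5⇒n5 (via fail)
[25] read 'b'  n5⇒n5 (via fail)
[26] read 'b'  n5⇒n5 (via fail)
[27] read 'a'  n5⇒n10  → match P0@[27:27],P6@[26:27]
[28] read 'c'  n10⇒n2 (via fail)
[29] read 'c'  n2⇒n7  → match P5@[28:29]
[30] read 'b'  n7⇒n8  → match P1@[29:30]
[31] read 'a'  n8⇒n4 (via fail)  → match P0@[31:31],P2@[29:31],P6@[30:31]
[32] read 'b'  n4⇒n5 (via fail)
[33] read 'c'  n5⇒n6  → match P3@[32:33]
[34] read 'c'  n6⇒n7 (via fail)  → match P5@[33:34]
[35] read 'b'  n7⇒n8  → match P1@[34:35]
[36] read 'c'  n8⇒n9  → match P3@[35:36],P4@[33:36]
[37] read 'b'  n9⇒n3 (via fail)  → match P1@[36:37]
[38] read 'c'  n3⇒n6 (via fail)  → match P3@[37:38]
[39] read 'c'  n6⇒n7 (via fail)  → match P5@[38:39]
[40] read 'b'  n7⇒n8  → match P1@[39:40]
[41] read 'c'  n8⇒n9  → match P3@[40:41],P4@[38:41]
[42] read 'c'  n9⇒n7 (via fail)  → match P5@[41:42]
[43] read 'c'  n7⇒n7 (via fail)  → match P5@[42:43]
[44] read 'b'  n7⇒n8  → match P1@[43:44]
[45] read 'a'  n8⇒n4 (via fail)  → match P0@[45:45],P2@[43:45],P6@[44:45]
[46] read 'b'  n4⇒n5 (via fail)
[47] read 'c'  n5⇒n6  → match P3@[46:47]
[48] read 'b'  n6⇒n3 (via fail)  → match P1@[47:48]
[49] read 'c'  n3⇒n6 (via fail)  → match P3@[48:49]
[50] read 'c'  n6⇒n7 (via fail)  → match P5@[49:50]
[51] read 'c'  n7⇒n7 (via fail)  → match P5@[50:51]
[52] read 'c'  n7⇒n7 (via fail)  → match P5@[51:52]

Result: [[1,1],[4,0],[4,6],[5,0],[6,0],[8,0],[8,6],[10,5],[11,5],[12,1],[13,0],[13,2],[13,6],[15,5],[16,5],[17,0],[19,0],[19,6],[20,0],[22,0],[22,6],[27,0],[27,6],[29,5],[30,1],[31,0],[31,2],[31,6],[33,3],[34,5],[35,1],[36,3],[36,4],[37,1],[38,3],[39,5],[40,1],[41,3],[41,4],[42,5],[43,5],[44,1],[45,0],[45,2],[45,6],[47,3],[48,1],[49,3],[50,5],[51,5],[52,5]]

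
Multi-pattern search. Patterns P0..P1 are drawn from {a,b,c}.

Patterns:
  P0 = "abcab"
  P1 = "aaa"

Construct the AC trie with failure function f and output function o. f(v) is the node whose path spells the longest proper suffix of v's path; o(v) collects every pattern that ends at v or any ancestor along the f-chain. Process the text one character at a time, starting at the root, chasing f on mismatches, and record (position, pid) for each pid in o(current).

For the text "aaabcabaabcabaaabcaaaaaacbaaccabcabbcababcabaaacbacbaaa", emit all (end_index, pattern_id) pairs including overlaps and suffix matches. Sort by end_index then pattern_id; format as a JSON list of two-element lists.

Construct AC machine:
Trie (insert patterns):
  0='ε' goto a→1
  1='a' goto a→6 b→2
  2='ab' goto c→3
  3='abc' goto a→4
  4='abca' goto b→5
  5='abcab' goto ·  ←P0
  6='aa' goto a→7
  7='aaa' goto ·  ←P1

Failure links (BFS by depth):
  n1('a'): parent n0 fail=0; on 'a' 0 → fail=0;  out ∅∪∅=∅
  n2('ab'): parent n1 fail=0; on 'b' 0 → fail=0;  out ∅∪∅=∅
  n6('aa'): parent n1 fail=0; on 'a' 0 → fail=1;  out ∅∪∅=∅
  n3('abc'): parent n2 fail=0; on 'c' 0 → fail=0;  out ∅∪∅=∅
  n7('aaa'): parent n6 fail=1; on 'a' 1 → fail=6;  out {1}∪∅={1}
  n4('abca'): parent n3 fail=0; on 'a' 0 → fail=1;  out ∅∪∅=∅
  n5('abcab'): parent n4 fail=1; on 'b' 1 → fail=2;  out {0}∪∅={0}

Text stream:
i=0 'a': node 0→1
i=1 'a': node 1→6
i=2 'a': node 6→7  → match P1@[0:2]
i=3 'b': node 7→2 (via fail)
i=4 'c': node 2→3
i=5 'a': node 3→4
i=6 'b': node 4→5  → match P0@[2:6]
i=7 'a': node 5→1 (via fail)
i=8 'a': node 1→6
i=9 'b': node 6→2 (via fail)
i=10 'c': node 2→3
i=11 'a': node 3→4
i=12 'b': node 4→5  → match P0@[8:12]
i=13 'a': node 5→1 (via fail)
i=14 'a': node 1→6
i=15 'a': node 6→7  → match P1@[13:15]
i=16 'b': node 7→2 (via fail)
i=17 'c': node 2→3
i=18 'a': node 3→4
i=19 'a': node 4→6 (via fail)
i=20 'a': node 6→7  → match P1@[18:20]
i=21 'a': node 7→7 (via fail)  → match P1@[19:21]
i=22 'a': node 7→7 (via fail)  → match P1@[20:22]
i=23 'a': node 7→7 (via fail)  → match P1@[21:23]
i=24 'c': node 7→0 (via fail)
i=25 'b': node 0→0
i=26 'a': node 0→1
i=27 'a': node 1→6
i=28 'c': node 6→0 (via fail)
i=29 'c': node 0→0
i=30 'a': node 0→1
i=31 'b': node 1→2
i=32 'c': node 2→3
i=33 'a': node 3→4
i=34 'b': node 4→5  → match P0@[30:34]
i=35 'b': node 5→0 (via fail)
i=36 'c': node 0→0
i=37 'a': node 0→1
i=38 'b': node 1→2
i=39 'a': node 2→1 (via fail)
i=40 'b': node 1→2
i=41 'c': node 2→3
i=42 'a': node 3→4
i=43 'b': node 4→5  → match P0@[39:43]
i=44 'a': node 5→1 (via fail)
i=45 'a': node 1→6
i=46 'a': node 6→7  → match P1@[44:46]
i=47 'c': node 7→0 (via fail)
i=48 'b': node 0→0
i=49 'a': node 0→1
i=50 'c': node 1→0 (via fail)
i=51 'b': node 0→0
i=52 'a': node 0→1
i=53 'a': node 1→6
i=54 'a': node 6→7  → match P1@[52:54]

Matches: [[2,1],[6,0],[12,0],[15,1],[20,1],[21,1],[22,1],[23,1],[34,0],[43,0],[46,1],[54,1]]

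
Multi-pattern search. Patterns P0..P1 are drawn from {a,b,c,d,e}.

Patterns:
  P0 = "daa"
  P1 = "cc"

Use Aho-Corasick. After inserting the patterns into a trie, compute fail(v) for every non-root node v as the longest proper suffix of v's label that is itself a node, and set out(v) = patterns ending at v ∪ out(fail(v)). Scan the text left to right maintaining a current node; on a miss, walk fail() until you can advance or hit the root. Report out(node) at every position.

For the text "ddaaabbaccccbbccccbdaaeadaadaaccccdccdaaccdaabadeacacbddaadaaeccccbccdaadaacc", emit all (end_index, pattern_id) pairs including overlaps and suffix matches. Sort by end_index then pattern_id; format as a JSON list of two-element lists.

Build automaton:
Trie nodes:
  0='ε' goto c→4 d→1
  1='d' goto a→2
  2='da' goto a→3
  3='daa' goto ·  [P0 ends]
  4='c' goto c→5
  5='cc' goto ·  [P1 ends]

Failure links (BFS by depth):
  fail(1) 'd': from fail(0)=0 chase 'd': 0 ⇒ 0;  out=∅∪out(0)=∅
  fail(4) 'c': from fail(0)=0 chase 'c': 0 ⇒ 0;  out=∅∪out(0)=∅
  fail(2) 'da': from fail(1)=0 chase 'a': 0 ⇒ 0;  out=∅∪out(0)=∅
  fail(5) 'cc': from fail(4)=0 chase 'c': 0 ⇒ 4;  out={1}∪out(4)={1}
  fail(3) 'daa': from fail(2)=0 chase 'a': 0 ⇒ 0;  out={0}∪out(0)={0}

Scan:
pos 0 'd': at 1
pos 1 'd': at 1 (fail-walked)
pos 2 'a': at 2
pos 3 'a': at 3  ** P0@[1:3]
pos 4 'a': at 0 (fail-walked)
pos 5 'b': at 0
pos 6 'b': at 0
pos 7 'a': at 0
pos 8 'c': at 4
pos 9 'c': at 5  ** P1@[8:9]
pos 10 'c': at 5 (fail-walked)  ** P1@[9:10]
pos 11 'c': at 5 (fail-walked)  ** P1@[10:11]
pos 12 'b': at 0 (fail-walked)
pos 13 'b': at 0
pos 14 'c': at 4
pos 15 'c': at 5  ** P1@[14:15]
pos 16 'c': at 5 (fail-walked)  ** P1@[15:16]
pos 17 'c': at 5 (fail-walked)  ** P1@[16:17]
pos 18 'b': at 0 (fail-walked)
pos 19 'd': at 1
pos 20 'a': at 2
pos 21 'a': at 3  ** P0@[19:21]
pos 22 'e': at 0 (fail-walked)
pos 23 'a': at 0
pos 24 'd': at 1
pos 25 'a': at 2
pos 26 'a': at 3  ** P0@[24:26]
pos 27 'd': at 1 (fail-walked)
pos 28 'a': at 2
pos 29 'a': at 3  ** P0@[27:29]
pos 30 'c': at 4 (fail-walked)
pos 31 'c': at 5  ** P1@[30:31]
pos 32 'c': at 5 (fail-walked)  ** P1@[31:32]
pos 33 'c': at 5 (fail-walked)  ** P1@[32:33]
pos 34 'd': at 1 (fail-walked)
pos 35 'c': at 4 (fail-walked)
pos 36 'c': at 5  ** P1@[35:36]
pos 37 'd': at 1 (fail-walked)
pos 38 'a': at 2
pos 39 'a': at 3  ** P0@[37:39]
pos 40 'c': at 4 (fail-walked)
pos 41 'c': at 5  ** P1@[40:41]
pos 42 'd': at 1 (fail-walked)
pos 43 'a': at 2
pos 44 'a': at 3  ** P0@[42:44]
pos 45 'b': at 0 (fail-walked)
pos 46 'a': at 0
pos 47 'd': at 1
pos 48 'e': at 0 (fail-walked)
pos 49 'a': at 0
pos 50 'c': at 4
pos 51 'a': at 0 (fail-walked)
pos 52 'c': at 4
pos 53 'b': at 0 (fail-walked)
pos 54 'd': at 1
pos 55 'd': at 1 (fail-walked)
pos 56 'a': at 2
pos 57 'a': at 3  ** P0@[55:57]
pos 58 'd': at 1 (fail-walked)
pos 59 'a': at 2
pos 60 'a': at 3  ** P0@[58:60]
pos 61 'e': at 0 (fail-walked)
pos 62 'c': at 4
pos 63 'c': at 5  ** P1@[62:63]
pos 64 'c': at 5 (fail-walked)  ** P1@[63:64]
pos 65 'c': at 5 (fail-walked)  ** P1@[64:65]
pos 66 'b': at 0 (fail-walked)
pos 67 'c': at 4
pos 68 'c': at 5  ** P1@[67:68]
pos 69 'd': at 1 (fail-walked)
pos 70 'a': at 2
pos 71 'a': at 3  ** P0@[69:71]
pos 72 'd': at 1 (fail-walked)
pos 73 'a': at 2
pos 74 'a': at 3  ** P0@[72:74]
pos 75 'c': at 4 (fail-walked)
pos 76 'c': at 5  ** P1@[75:76]

All matches (sorted): [[3,0],[9,1],[10,1],[11,1],[15,1],[16,1],[17,1],[21,0],[26,0],[29,0],[31,1],[32,1],[33,1],[36,1],[39,0],[41,1],[44,0],[57,0],[60,0],[63,1],[64,1],[65,1],[68,1],[71,0],[74,0],[76,1]]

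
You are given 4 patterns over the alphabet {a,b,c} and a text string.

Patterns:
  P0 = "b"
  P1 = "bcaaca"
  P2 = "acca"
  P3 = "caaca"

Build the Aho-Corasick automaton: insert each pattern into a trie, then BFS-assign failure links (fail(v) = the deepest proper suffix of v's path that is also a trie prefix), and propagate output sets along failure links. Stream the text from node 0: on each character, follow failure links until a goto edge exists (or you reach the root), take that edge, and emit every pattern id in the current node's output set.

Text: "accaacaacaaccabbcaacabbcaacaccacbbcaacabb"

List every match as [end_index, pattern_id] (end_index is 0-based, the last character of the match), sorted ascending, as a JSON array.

Build:
Trie nodes:
  n0 'ε': a→7 b→1 c→11
  n1 'b': c→2  ←P0
  n2 'bc': a→3
  n3 'bca': a→4
  n4 'bcaa': c→5
  n5 'bcaac': a→6
  n6 'bcaaca': ·  ←P1
  n7 'a': c→8
  n8 'ac': c→9
  n9 'acc': a→10
  n10 'acca': ·  ←P2
  n11 'c': a→12
  n12 'ca': a→13
  n13 'caa': c→14
  n14 'caac': a→15
  n15 'caaca': ·  ←P3

Failure links (BFS by depth):
  fail(1) 'b': from fail(0)=0 chase 'b': 0 ⇒ 0;  out={0}∪out(0)={0}
  fail(7) 'a': from fail(0)=0 chase 'a': 0 ⇒ 0;  out=∅∪out(0)=∅
  fail(11) 'c': from fail(0)=0 chase 'c': 0 ⇒ 0;  out=∅∪out(0)=∅
  fail(2) 'bc': from fail(1)=0 chase 'c': 0 ⇒ 11;  out=∅∪out(11)=∅
  fail(8) 'ac': from fail(7)=0 chase 'c': 0 ⇒ 11;  out=∅∪out(11)=∅
  fail(12) 'ca': from fail(11)=0 chase 'a': 0 ⇒ 7;  out=∅∪out(7)=∅
  fail(3) 'bca': from fail(2)=11 chase 'a': 11 ⇒ 12;  out=∅∪out(12)=∅
  fail(9) 'acc': from fail(8)=11 chase 'c': 11→0 ⇒ 11;  out=∅∪out(11)=∅
  fail(13) 'caa': from fail(12)=7 chase 'a': 7→0 ⇒ 7;  out=∅∪out(7)=∅
  fail(4) 'bcaa': from fail(3)=12 chase 'a': 12 ⇒ 13;  out=∅∪out(13)=∅
  fail(10) 'acca': from fail(9)=11 chase 'a': 11 ⇒ 12;  out={2}∪out(12)={2}
  fail(14) 'caac': from fail(13)=7 chase 'c': 7 ⇒ 8;  out=∅∪out(8)=∅
  fail(5) 'bcaac': from fail(4)=13 chase 'c': 13 ⇒ 14;  out=∅∪out(14)=∅
  fail(15) 'caaca': from fail(14)=8 chase 'a': 8→11 ⇒ 12;  out={3}∪out(12)={3}
  fail(6) 'bcaaca': from fail(5)=14 chase 'a': 14 ⇒ 15;  out={1}∪out(15)={1,3}

Text stream:
pos 0 'a': at 7
pos 1 'c': at 8
pos 2 'c': at 9
pos 3 'a': at 10  ** P2@[0:3]
pos 4 'a': at 13 (via fail)
pos 5 'c': at 14
pos 6 'a': at 15  ** P3@[2:6]
pos 7 'a': at 13 (via fail)
pos 8 'c': at 14
pos 9 'a': at 15  ** P3@[5:9]
pos 10 'a': at 13 (via fail)
pos 11 'c': at 14
pos 12 'c': at 9 (via fail)
pos 13 'a': at 10  ** P2@[10:13]
pos 14 'b': at 1 (via fail)  ** P0@[14:14]
pos 15 'b': at 1 (via fail)  ** P0@[15:15]
pos 16 'c': at 2
pos 17 'a': at 3
pos 18 'a': at 4
pos 19 'c': at 5
pos 20 'a': at 6  ** P1@[15:20],P3@[16:20]
pos 21 'b': at 1 (via fail)  ** P0@[21:21]
pos 22 'b': at 1 (via fail)  ** P0@[22:22]
pos 23 'c': at 2
pos 24 'a': at 3
pos 25 'a': at 4
pos 26 'c': at 5
pos 27 'a': at 6  ** P1@[22:27],P3@[23:27]
pos 28 'c': at 8 (via fail)
pos 29 'c': at 9
pos 30 'a': at 10  ** P2@[27:30]
pos 31 'c': at 8 (via fail)
pos 32 'b': at 1 (via fail)  ** P0@[32:32]
pos 33 'b': at 1 (via fail)  ** P0@[33:33]
pos 34 'c': at 2
pos 35 'a': at 3
pos 36 'a': at 4
pos 37 'c': at 5
pos 38 'a': at 6  ** P1@[33:38],P3@[34:38]
pos 39 'b': at 1 (via fail)  ** P0@[39:39]
pos 40 'b': at 1 (via fail)  ** P0@[40:40]

Matches: [[3,2],[6,3],[9,3],[13,2],[14,0],[15,0],[20,1],[20,3],[21,0],[22,0],[27,1],[27,3],[30,2],[32,0],[33,0],[38,1],[38,3],[39,0],[40,0]]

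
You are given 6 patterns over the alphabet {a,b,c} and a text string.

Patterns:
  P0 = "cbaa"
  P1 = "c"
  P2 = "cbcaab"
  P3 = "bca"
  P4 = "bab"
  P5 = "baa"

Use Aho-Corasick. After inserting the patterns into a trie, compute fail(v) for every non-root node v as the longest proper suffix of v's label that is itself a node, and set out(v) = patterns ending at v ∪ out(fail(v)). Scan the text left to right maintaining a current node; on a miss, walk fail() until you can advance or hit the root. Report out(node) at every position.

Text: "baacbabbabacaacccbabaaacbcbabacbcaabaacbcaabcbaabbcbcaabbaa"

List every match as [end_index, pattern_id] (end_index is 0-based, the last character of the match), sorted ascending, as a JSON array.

Build automaton:
Trie (insert patterns):
  n0 'ε': b→9 c→1
  n1 'c': b→2  [P1 ends]
  n2 'cb': a→3 c→5
  n3 'cba': a→4
  n4 'cbaa': ·  [P0 ends]
  n5 'cbc': a→6
  n6 'cbca': a→7
  n7 'cbcaa': b→8
  n8 'cbcaab': ·  [P2 ends]
  n9 'b': a→12 c→10
  n10 'bc': a→11
  n11 'bca': ·  [P3 ends]
  n12 'ba': a→14 b→13
  n13 'bab': ·  [P4 ends]
  n14 'baa': ·  [P5 ends]

Failure links (BFS by depth):
  fail(1) 'c': from fail(0)=0 chase 'c': 0 ⇒ 0;  out={1}∪out(0)={1}
  fail(9) 'b': from fail(0)=0 chase 'b': 0 ⇒ 0;  out=∅∪out(0)=∅
  fail(2) 'cb': from fail(1)=0 chase 'b': 0 ⇒ 9;  out=∅∪out(9)=∅
  fail(10) 'bc': from fail(9)=0 chase 'c': 0 ⇒ 1;  out=∅∪out(1)={1}
  fail(12) 'ba': from fail(9)=0 chase 'a': 0 ⇒ 0;  out=∅∪out(0)=∅
  fail(3) 'cba': from fail(2)=9 chase 'a': 9 ⇒ 12;  out=∅∪out(12)=∅
  fail(5) 'cbc': from fail(2)=9 chase 'c': 9 ⇒ 10;  out=∅∪out(10)={1}
  fail(11) 'bca': from fail(10)=1 chase 'a': 1→0 ⇒ 0;  out={3}∪out(0)={3}
  fail(13) 'bab': from fail(12)=0 chase 'b': 0 ⇒ 9;  out={4}∪out(9)={4}
  fail(14) 'baa': from fail(12)=0 chase 'a': 0 ⇒ 0;  out={5}∪out(0)={5}
  fail(4) 'cbaa': from fail(3)=12 chase 'a': 12 ⇒ 14;  out={0}∪out(14)={0,5}
  fail(6) 'cbca': from fail(5)=10 chase 'a': 10 ⇒ 11;  out=∅∪out(11)={3}
  fail(7) 'cbcaa': from fail(6)=11 chase 'a': 11→0 ⇒ 0;  out=∅∪out(0)=∅
  fail(8) 'cbcaab': from fail(7)=0 chase 'b': 0 ⇒ 9;  out={2}∪out(9)={2}

Text stream:
[0] read 'b'  n0⇒n9
[1] read 'a'  n9⇒n12
[2] read 'a'  n12⇒n14  emit P5@[0:2]
[3] read 'c'  n14⇒n1 (via fail)  emit P1@[3:3]
[4] read 'b'  n1⇒n2
[5] read 'a'  n2⇒n3
[6] read 'b'  n3⇒n13 (via fail)  emit P4@[4:6]
[7] read 'b'  n13⇒n9 (via fail)
[8] read 'a'  n9⇒n12
[9] read 'b'  n12⇒n13  emit P4@[7:9]
[10] read 'a'  n13⇒n12 (via fail)
[11] read 'c'  n12⇒n1 (via fail)  emit P1@[11:11]
[12] read 'a'  n1⇒n0 (via fail)
[13] read 'a'  n0⇒n0
[14] read 'c'  n0⇒n1  emit P1@[14:14]
[15] read 'c'  n1⇒n1 (via fail)  emit P1@[15:15]
[16] read 'c'  n1⇒n1 (via fail)  emit P1@[16:16]
[17] read 'b'  n1⇒n2
[18] read 'a'  n2⇒n3
[19] read 'b'  n3⇒n13 (via fail)  emit P4@[17:19]
[20] read 'a'  n13⇒n12 (via fail)
[21] read 'a'  n12⇒n14  emit P5@[19:21]
[22] read 'a'  n14⇒n0 (via fail)
[23] read 'c'  n0⇒n1  emit P1@[23:23]
[24] read 'b'  n1⇒n2
[25] read 'c'  n2⇒n5  emit P1@[25:25]
[26] read 'b'  n5⇒n2 (via fail)
[27] read 'a'  n2⇒n3
[28] read 'b'  n3⇒n13 (via fail)  emit P4@[26:28]
[29] read 'a'  n13⇒n12 (via fail)
[30] read 'c'  n12⇒n1 (via fail)  emit P1@[30:30]
[31] read 'b'  n1⇒n2
[32] read 'c'  n2⇒n5  emit P1@[32:32]
[33] read 'a'  n5⇒n6  emit P3@[31:33]
[34] read 'a'  n6⇒n7
[35] read 'b'  n7⇒n8  emit P2@[30:35]
[36] read 'a'  n8⇒n12 (via fail)
[37] read 'a'  n12⇒n14  emit P5@[35:37]
[38] read 'c'  n14⇒n1 (via fail)  emit P1@[38:38]
[39] read 'b'  n1⇒n2
[40] read 'c'  n2⇒n5  emit P1@[40:40]
[41] read 'a'  n5⇒n6  emit P3@[39:41]
[42] read 'a'  n6⇒n7
[43] read 'b'  n7⇒n8  emit P2@[38:43]
[44] read 'c'  n8⇒n10 (via fail)  emit P1@[44:44]
[45] read 'b'  n10⇒n2 (via fail)
[46] read 'a'  n2⇒n3
[47] read 'a'  n3⇒n4  emit P0@[44:47],P5@[45:47]
[48] read 'b'  n4⇒n9 (via fail)
[49] read 'b'  n9⇒n9 (via fail)
[50] read 'c'  n9⇒n10  emit P1@[50:50]
[51] read 'b'  n10⇒n2 (via fail)
[52] read 'c'  n2⇒n5  emit P1@[52:52]
[53] read 'a'  n5⇒n6  emit P3@[51:53]
[54] read 'a'  n6⇒n7
[55] read 'b'  n7⇒n8  emit P2@[50:55]
[56] read 'b'  n8⇒n9 (via fail)
[57] read 'a'  n9⇒n12
[58] read 'a'  n12⇒n14  emit P5@[56:58]

All matches (sorted): [[2,5],[3,1],[6,4],[9,4],[11,1],[14,1],[15,1],[16,1],[19,4],[21,5],[23,1],[25,1],[28,4],[30,1],[32,1],[33,3],[35,2],[37,5],[38,1],[40,1],[41,3],[43,2],[44,1],[47,0],[47,5],[50,1],[52,1],[53,3],[55,2],[58,5]]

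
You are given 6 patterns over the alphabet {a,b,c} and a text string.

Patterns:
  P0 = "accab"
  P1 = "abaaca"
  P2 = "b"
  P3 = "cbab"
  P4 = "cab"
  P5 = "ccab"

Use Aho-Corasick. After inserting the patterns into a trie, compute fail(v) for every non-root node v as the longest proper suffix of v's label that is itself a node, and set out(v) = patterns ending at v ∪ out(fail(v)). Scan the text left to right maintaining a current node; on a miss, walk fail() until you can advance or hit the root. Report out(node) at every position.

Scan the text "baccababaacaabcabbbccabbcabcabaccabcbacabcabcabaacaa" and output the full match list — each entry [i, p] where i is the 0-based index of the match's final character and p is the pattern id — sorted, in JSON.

Build:
Trie nodes:
  n0 'ε': a→1 b→11 c→12
  n1 'a': b→6 c→2
  n2 'ac': c→3
  n3 'acc': a→4
  n4 'acca': b→5
  n5 'accab': ·  ←P0
  n6 'ab': a→7
  n7 'aba': a→8
  n8 'abaa': c→9
  n9 'abaac': a→10
  n10 'abaaca': ·  ←P1
  n11 'b': ·  ←P2
  n12 'c': a→16 b→13 c→18
  n13 'cb': a→14
  n14 'cba': b→15
  n15 'cbab': ·  ←P3
  n16 'ca': b→17
  n17 'cab': ·  ←P4
  n18 'cc': a→19
  n19 'cca': b→20
  n20 'ccab': ·  ←P5

Failure links (BFS by depth):
  n1('a'): parent n0 fail=0; on 'a' 0 → fail=0;  out ∅∪∅=∅
  n11('b'): parent n0 fail=0; on 'b' 0 → fail=0;  out {2}∪∅={2}
  n12('c'): parent n0 fail=0; on 'c' 0 → fail=0;  out ∅∪∅=∅
  n2('ac'): parent n1 fail=0; on 'c' 0 → fail=12;  out ∅∪∅=∅
  n6('ab'): parent n1 fail=0; on 'b' 0 → fail=11;  out ∅∪{2}={2}
  n13('cb'): parent n12 fail=0; on 'b' 0 → fail=11;  out ∅∪{2}={2}
  n16('ca'): parent n12 fail=0; on 'a' 0 → fail=1;  out ∅∪∅=∅
  n18('cc'): parent n12 fail=0; on 'c' 0 → fail=12;  out ∅∪∅=∅
  n3('acc'): parent n2 fail=12; on 'c' 12 → fail=18;  out ∅∪∅=∅
  n7('aba'): parent n6 fail=11; on 'a' 11→0 → fail=1;  out ∅∪∅=∅
  n14('cba'): parent n13 fail=11; on 'a' 11→0 → fail=1;  out ∅∪∅=∅
  n17('cab'): parent n16 fail=1; on 'b' 1 → fail=6;  out {4}∪{2}={2,4}
  n19('cca'): parent n18 fail=12; on 'a' 12 → fail=16;  out ∅∪∅=∅
  n4('acca'): parent n3 fail=18; on 'a' 18 → fail=19;  out ∅∪∅=∅
  n8('abaa'): parent n7 fail=1; on 'a' 1→0 → fail=1;  out ∅∪∅=∅
  n15('cbab'): parent n14 fail=1; on 'b' 1 → fail=6;  out {3}∪{2}={2,3}
  n20('ccab'): parent n19 fail=16; on 'b' 16 → fail=17;  out {5}∪{2,4}={2,4,5}
  n5('accab'): parent n4 fail=19; on 'b' 19 → fail=20;  out {0}∪{2,4,5}={0,2,4,5}
  n9('abaac'): parent n8 fail=1; on 'c' 1 → fail=2;  out ∅∪∅=∅
  n10('abaaca'): parent n9 fail=2; on 'a' 2→12 → fail=16;  out {1}∪∅={1}

Run:
pos 0 'b': at 11  emit P2@[0:0]
pos 1 'a': at 1 (via fail)
pos 2 'c': at 2
pos 3 'c': at 3
pos 4 'a': at 4
pos 5 'b': at 5  emit P0@[1:5],P2@[5:5],P4@[3:5],P5@[2:5]
pos 6 'a': at 7 (via fail)
pos 7 'b': at 6 (via fail)  emit P2@[7:7]
pos 8 'a': at 7
pos 9 'a': at 8
pos 10 'c': at 9
pos 11 'a': at 10  emit P1@[6:11]
pos 12 'a': at 1 (via fail)
pos 13 'b': at 6  emit P2@[13:13]
pos 14 'c': at 12 (via fail)
pos 15 'a': at 16
pos 16 'b': at 17  emit P2@[16:16],P4@[14:16]
pos 17 'b': at 11 (via fail)  emit P2@[17:17]
pos 18 'b': at 11 (via fail)  emit P2@[18:18]
pos 19 'c': at 12 (via fail)
pos 20 'c': at 18
pos 21 'a': at 19
pos 22 'b': at 20  emit P2@[22:22],P4@[20:22],P5@[19:22]
pos 23 'b': at 11 (via fail)  emit P2@[23:23]
pos 24 'c': at 12 (via fail)
pos 25 'a': at 16
pos 26 'b': at 17  emit P2@[26:26],P4@[24:26]
pos 27 'c': at 12 (via fail)
pos 28 'a': at 16
pos 29 'b': at 17  emit P2@[29:29],P4@[27:29]
pos 30 'a': at 7 (via fail)
pos 31 'c': at 2 (via fail)
pos 32 'c': at 3
pos 33 'a': at 4
pos 34 'b': at 5  emit P0@[30:34],P2@[34:34],P4@[32:34],P5@[31:34]
pos 35 'c': at 12 (via fail)
pos 36 'b': at 13  emit P2@[36:36]
pos 37 'a': at 14
pos 38 'c': at 2 (via fail)
pos 39 'a': at 16 (via fail)
pos 40 'b': at 17  emit P2@[40:40],P4@[38:40]
pos 41 'c': at 12 (via fail)
pos 42 'a': at 16
pos 43 'b': at 17  emit P2@[43:43],P4@[41:43]
pos 44 'c': at 12 (via fail)
pos 45 'a': at 16
pos 46 'b': at 17  emit P2@[46:46],P4@[44:46]
pos 47 'a': at 7 (via fail)
pos 48 'a': at 8
pos 49 'c': at 9
pos 50 'a': at 10  emit P1@[45:50]
pos 51 'a': at 1 (via fail)

Matches: [[0,2],[5,0],[5,2],[5,4],[5,5],[7,2],[11,1],[13,2],[16,2],[16,4],[17,2],[18,2],[22,2],[22,4],[22,5],[23,2],[26,2],[26,4],[29,2],[29,4],[34,0],[34,2],[34,4],[34,5],[36,2],[40,2],[40,4],[43,2],[43,4],[46,2],[46,4],[50,1]]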